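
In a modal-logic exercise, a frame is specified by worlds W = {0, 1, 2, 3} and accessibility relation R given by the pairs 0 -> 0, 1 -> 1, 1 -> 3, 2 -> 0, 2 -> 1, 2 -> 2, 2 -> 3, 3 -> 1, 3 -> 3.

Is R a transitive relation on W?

Yes

Transitive: yes — every two-step R-path is closed by a direct edge.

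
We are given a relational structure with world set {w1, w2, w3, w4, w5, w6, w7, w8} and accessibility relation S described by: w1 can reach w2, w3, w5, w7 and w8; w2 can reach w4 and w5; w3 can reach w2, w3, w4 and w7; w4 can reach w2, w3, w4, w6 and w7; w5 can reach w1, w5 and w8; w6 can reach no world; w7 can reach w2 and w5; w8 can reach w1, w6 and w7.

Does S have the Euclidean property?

No

Euclidean: no — w1 S w2 and w1 S w3, but not w2 S w3.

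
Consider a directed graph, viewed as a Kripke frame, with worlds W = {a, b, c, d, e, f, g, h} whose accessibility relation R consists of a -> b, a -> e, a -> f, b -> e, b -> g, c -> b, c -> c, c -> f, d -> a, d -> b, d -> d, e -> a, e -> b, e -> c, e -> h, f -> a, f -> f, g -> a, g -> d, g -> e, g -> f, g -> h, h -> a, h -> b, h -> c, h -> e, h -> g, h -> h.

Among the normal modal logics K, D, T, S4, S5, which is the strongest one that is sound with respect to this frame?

D

Serial (axiom D): yes — every world has a successor (e.g. a R b).
Reflexive (axiom T): no — a is not related to itself.
Transitive (axiom 4): no — a R b and b R g, but not a R g.
Euclidean (axiom 5): no — a R b and a R f, but not b R f.
So F validates K, D; T would additionally require R to be reflexive. The strongest is D.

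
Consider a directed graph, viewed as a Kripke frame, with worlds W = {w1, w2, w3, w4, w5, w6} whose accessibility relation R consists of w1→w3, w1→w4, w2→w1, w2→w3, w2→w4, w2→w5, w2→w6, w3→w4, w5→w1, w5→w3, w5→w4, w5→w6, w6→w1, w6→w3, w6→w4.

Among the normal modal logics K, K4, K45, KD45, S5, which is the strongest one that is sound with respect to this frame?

Transitive (axiom 4): yes — every two-step R-path is closed by a direct edge.
Euclidean (axiom 5): no — w1 R w4 and w1 R w3, but not w4 R w3.
Serial (axiom D): no — w4 has no R-successor.
Reflexive (axiom T): no — w1 is not related to itself.
So F validates K, K4; K45 would additionally require R to be Euclidean. The strongest is K4.

K4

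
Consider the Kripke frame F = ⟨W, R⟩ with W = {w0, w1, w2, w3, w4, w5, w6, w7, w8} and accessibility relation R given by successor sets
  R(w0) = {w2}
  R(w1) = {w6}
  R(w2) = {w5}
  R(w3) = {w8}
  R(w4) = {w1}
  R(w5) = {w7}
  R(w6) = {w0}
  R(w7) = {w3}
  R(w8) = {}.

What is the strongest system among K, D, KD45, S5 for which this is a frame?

Serial (axiom D): no — w8 has no R-successor.
Euclidean (axiom 5): no — w0 R w2 and w0 R w2, but not w2 R w2.
Transitive (axiom 4): no — w0 R w2 and w2 R w5, but not w0 R w5.
Reflexive (axiom T): no — w0 is not related to itself.
So F validates K; D would additionally require R to be serial. The strongest is K.

K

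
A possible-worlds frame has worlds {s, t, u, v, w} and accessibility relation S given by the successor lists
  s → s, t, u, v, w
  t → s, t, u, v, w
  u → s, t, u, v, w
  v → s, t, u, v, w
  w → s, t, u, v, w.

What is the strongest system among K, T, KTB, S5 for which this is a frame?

S5

Reflexive (axiom T): yes — every world is S-related to itself.
Symmetric (axiom B): yes — every pair in S has its reverse in S.
Euclidean (axiom 5): yes — any two successors of a common world are S-related.
So F validates K, T, KTB, S5. The strongest is S5.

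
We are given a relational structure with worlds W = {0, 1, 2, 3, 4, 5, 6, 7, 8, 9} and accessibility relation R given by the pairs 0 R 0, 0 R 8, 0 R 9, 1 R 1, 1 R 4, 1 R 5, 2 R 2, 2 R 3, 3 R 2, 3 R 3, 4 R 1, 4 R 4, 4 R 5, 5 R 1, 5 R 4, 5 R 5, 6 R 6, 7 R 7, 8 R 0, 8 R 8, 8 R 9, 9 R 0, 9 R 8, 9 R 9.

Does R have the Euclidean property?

Yes

Euclidean: yes — any two successors of a common world are R-related.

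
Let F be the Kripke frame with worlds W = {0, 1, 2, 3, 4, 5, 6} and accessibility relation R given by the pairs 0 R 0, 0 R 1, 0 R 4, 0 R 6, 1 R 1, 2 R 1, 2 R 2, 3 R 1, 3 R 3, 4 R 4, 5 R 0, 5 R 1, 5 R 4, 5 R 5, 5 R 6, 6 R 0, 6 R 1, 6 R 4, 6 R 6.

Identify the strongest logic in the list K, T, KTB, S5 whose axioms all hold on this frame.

T

Reflexive (axiom T): yes — every world is R-related to itself.
Symmetric (axiom B): no — 0 R 1 but not 1 R 0.
Euclidean (axiom 5): no — 0 R 1 and 0 R 4, but not 1 R 4.
So F validates K, T; KTB would additionally require R to be symmetric. The strongest is T.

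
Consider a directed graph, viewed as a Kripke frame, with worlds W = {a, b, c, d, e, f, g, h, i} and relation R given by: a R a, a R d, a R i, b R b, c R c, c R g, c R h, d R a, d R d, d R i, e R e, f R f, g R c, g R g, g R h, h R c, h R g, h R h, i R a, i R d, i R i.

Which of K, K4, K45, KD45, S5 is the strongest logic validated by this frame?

Transitive (axiom 4): yes — every two-step R-path is closed by a direct edge.
Euclidean (axiom 5): yes — any two successors of a common world are R-related.
Serial (axiom D): yes — every world has a successor (e.g. a R a).
Reflexive (axiom T): yes — every world is R-related to itself.
So F validates K, K4, K45, KD45, S5. The strongest is S5.

S5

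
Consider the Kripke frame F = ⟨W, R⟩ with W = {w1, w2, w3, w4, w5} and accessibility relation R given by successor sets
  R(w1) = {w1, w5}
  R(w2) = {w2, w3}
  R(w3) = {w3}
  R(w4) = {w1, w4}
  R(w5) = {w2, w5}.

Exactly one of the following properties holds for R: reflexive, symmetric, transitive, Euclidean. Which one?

reflexive

Reflexive: yes — every world is R-related to itself.
Symmetric: no — w1 R w5 but not w5 R w1.
Transitive: no — w1 R w5 and w5 R w2, but not w1 R w2.
Euclidean: no — w1 R w5 and w1 R w1, but not w5 R w1.
Only reflexive holds.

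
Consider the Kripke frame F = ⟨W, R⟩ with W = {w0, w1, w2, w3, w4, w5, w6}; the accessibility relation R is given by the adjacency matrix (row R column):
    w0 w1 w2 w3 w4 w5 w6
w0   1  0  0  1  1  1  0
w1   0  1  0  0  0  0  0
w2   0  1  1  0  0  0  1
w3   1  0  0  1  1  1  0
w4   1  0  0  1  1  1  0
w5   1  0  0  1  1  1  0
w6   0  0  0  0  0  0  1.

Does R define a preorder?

Yes

Reflexive: yes — every world is R-related to itself.
Transitive: yes — every two-step R-path is closed by a direct edge.
So R is a preorder.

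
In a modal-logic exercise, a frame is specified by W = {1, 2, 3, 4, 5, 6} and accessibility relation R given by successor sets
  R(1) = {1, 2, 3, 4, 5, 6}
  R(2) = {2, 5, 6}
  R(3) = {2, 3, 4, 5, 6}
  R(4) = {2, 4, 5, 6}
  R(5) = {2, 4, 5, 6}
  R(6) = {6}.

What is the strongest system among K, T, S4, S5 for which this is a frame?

T

Reflexive (axiom T): yes — every world is R-related to itself.
Transitive (axiom 4): no — 2 R 5 and 5 R 4, but not 2 R 4.
Euclidean (axiom 5): no — 1 R 2 and 1 R 3, but not 2 R 3.
So F validates K, T; S4 would additionally require R to be transitive. The strongest is T.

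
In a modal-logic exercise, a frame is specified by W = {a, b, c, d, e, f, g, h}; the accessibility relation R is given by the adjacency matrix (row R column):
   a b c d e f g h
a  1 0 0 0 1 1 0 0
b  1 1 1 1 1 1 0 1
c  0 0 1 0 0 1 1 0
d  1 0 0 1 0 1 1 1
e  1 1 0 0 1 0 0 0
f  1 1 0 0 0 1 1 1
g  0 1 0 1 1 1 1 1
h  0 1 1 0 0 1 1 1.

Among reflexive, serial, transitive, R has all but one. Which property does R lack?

Reflexive: yes — every world is R-related to itself.
Serial: yes — every world has a successor (e.g. a R a).
Transitive: no — a R e and e R b, but not a R b.
Only transitive fails.

transitive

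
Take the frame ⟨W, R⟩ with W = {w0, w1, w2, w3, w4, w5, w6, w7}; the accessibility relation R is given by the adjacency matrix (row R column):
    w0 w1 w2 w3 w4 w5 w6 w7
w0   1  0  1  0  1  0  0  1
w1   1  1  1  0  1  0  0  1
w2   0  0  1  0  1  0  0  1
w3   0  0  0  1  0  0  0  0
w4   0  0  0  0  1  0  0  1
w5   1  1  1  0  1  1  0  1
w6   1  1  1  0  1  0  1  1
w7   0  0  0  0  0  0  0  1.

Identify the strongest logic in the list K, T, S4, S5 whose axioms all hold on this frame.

Reflexive (axiom T): yes — every world is R-related to itself.
Transitive (axiom 4): yes — every two-step R-path is closed by a direct edge.
Euclidean (axiom 5): no — w0 R w4 and w0 R w2, but not w4 R w2.
So F validates K, T, S4; S5 would additionally require R to be Euclidean. The strongest is S4.

S4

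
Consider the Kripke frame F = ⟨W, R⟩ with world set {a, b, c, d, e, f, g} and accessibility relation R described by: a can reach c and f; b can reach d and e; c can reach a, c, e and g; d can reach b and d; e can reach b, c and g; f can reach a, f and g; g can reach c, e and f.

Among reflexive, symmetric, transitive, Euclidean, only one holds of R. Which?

Reflexive: no — a is not related to itself.
Symmetric: yes — every pair in R has its reverse in R.
Transitive: no — a R c and c R e, but not a R e.
Euclidean: no — a R c and a R f, but not c R f.
Only symmetric holds.

symmetric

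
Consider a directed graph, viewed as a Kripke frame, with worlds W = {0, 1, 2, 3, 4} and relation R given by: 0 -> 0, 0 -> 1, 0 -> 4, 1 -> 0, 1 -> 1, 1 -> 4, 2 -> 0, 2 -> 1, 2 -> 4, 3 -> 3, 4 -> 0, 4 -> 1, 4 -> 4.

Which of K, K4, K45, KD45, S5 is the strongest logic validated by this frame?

KD45

Transitive (axiom 4): yes — every two-step R-path is closed by a direct edge.
Euclidean (axiom 5): yes — any two successors of a common world are R-related.
Serial (axiom D): yes — every world has a successor (e.g. 0 R 0).
Reflexive (axiom T): no — 2 is not related to itself.
So F validates K, K4, K45, KD45; S5 would additionally require R to be reflexive. The strongest is KD45.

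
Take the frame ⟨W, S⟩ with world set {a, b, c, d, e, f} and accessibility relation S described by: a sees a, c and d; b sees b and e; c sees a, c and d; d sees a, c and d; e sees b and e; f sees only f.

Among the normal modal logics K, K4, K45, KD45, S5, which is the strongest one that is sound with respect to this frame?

S5

Transitive (axiom 4): yes — every two-step S-path is closed by a direct edge.
Euclidean (axiom 5): yes — any two successors of a common world are S-related.
Serial (axiom D): yes — every world has a successor (e.g. a S a).
Reflexive (axiom T): yes — every world is S-related to itself.
So F validates K, K4, K45, KD45, S5. The strongest is S5.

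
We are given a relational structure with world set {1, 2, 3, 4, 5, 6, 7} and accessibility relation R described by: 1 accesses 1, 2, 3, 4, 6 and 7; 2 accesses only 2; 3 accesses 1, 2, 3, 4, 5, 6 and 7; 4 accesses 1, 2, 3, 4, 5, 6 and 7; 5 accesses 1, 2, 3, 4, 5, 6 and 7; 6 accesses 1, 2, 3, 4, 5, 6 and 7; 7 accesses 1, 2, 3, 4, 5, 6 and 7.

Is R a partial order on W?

Reflexive: yes — every world is R-related to itself.
Transitive: no — 1 R 3 and 3 R 5, but not 1 R 5.
Antisymmetric: no — 1 R 3 and 3 R 1 with 1 ≠ 3.
So R is not a partial order.

No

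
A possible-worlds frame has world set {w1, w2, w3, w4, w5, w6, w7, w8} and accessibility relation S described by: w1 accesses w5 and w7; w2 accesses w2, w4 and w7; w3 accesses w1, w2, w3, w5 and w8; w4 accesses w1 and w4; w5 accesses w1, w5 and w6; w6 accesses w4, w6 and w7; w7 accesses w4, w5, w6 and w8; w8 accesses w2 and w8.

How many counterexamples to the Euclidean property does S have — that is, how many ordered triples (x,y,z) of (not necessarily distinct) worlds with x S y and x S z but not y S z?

40

Enumerating: (w1,w5,w7), (w1,w7,w7), (w2,w4,w2), (w2,w4,w7), (w2,w7,w2), (w2,w7,w7), (w3,w1,w1), (w3,w1,w2), (w3,w1,w3), (w3,w1,w8), (w3,w2,w1), (w3,w2,w3), … and 28 more.
Total: 40.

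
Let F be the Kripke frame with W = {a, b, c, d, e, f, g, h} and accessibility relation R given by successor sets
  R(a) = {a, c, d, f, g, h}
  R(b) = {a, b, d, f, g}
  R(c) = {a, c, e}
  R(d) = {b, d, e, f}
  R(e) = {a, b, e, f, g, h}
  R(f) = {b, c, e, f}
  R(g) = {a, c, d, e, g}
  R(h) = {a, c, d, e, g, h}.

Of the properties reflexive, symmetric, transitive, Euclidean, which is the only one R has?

Reflexive: yes — every world is R-related to itself.
Symmetric: no — a R d but not d R a.
Transitive: no — a R c and c R e, but not a R e.
Euclidean: no — a R c and a R d, but not c R d.
Only reflexive holds.

reflexive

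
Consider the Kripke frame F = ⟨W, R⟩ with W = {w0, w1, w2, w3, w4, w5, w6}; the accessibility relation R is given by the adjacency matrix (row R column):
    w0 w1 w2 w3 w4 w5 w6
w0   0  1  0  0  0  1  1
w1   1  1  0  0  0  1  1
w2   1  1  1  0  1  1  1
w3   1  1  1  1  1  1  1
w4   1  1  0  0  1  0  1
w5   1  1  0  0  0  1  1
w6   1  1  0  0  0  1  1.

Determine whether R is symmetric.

Symmetric: no — w2 R w0 but not w0 R w2.

No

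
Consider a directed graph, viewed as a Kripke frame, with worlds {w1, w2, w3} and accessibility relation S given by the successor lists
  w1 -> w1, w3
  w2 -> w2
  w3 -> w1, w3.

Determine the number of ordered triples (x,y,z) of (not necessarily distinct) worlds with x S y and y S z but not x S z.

S is transitive; there are no such tuples.

0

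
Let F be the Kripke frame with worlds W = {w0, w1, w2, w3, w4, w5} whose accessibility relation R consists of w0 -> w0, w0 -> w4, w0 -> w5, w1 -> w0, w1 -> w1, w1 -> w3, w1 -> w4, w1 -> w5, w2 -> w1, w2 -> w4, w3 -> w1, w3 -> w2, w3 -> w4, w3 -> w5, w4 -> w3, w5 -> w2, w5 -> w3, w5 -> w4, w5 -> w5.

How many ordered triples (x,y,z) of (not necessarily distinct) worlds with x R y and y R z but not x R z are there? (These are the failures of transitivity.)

Enumerating: (w0,w4,w3), (w0,w5,w2), (w0,w5,w3), (w1,w3,w2), (w1,w5,w2), (w2,w1,w0), (w2,w1,w3), (w2,w1,w5), (w2,w4,w3), (w3,w1,w0), (w3,w1,w3), (w3,w4,w3), … and 7 more.
Total: 19.

19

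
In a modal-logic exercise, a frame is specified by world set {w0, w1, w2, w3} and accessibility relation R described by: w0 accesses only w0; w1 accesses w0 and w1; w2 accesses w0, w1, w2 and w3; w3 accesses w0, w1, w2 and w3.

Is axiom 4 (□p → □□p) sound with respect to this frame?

The schema 4 characterises exactly the transitive frames.
Transitive: yes — every two-step R-path is closed by a direct edge.

Yes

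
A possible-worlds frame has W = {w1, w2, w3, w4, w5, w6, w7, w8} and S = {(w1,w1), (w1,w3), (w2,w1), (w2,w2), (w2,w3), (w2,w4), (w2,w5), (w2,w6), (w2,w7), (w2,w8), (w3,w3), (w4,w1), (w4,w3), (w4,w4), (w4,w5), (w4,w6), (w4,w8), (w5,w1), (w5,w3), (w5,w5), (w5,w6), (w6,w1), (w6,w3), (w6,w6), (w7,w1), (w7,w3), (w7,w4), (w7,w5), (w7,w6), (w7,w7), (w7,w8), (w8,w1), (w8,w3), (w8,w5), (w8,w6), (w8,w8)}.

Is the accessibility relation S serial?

Serial: yes — every world has a successor (e.g. w1 S w1).

Yes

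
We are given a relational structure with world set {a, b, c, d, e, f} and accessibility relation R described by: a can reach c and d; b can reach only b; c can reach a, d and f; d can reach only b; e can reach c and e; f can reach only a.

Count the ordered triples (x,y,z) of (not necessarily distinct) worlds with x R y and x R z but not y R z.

13

Enumerating: (a,c,c), (a,d,c), (a,d,d), (c,a,a), (c,a,f), (c,d,a), (c,d,d), (c,d,f), (c,f,d), (c,f,f), (e,c,c), (e,c,e), (f,a,a).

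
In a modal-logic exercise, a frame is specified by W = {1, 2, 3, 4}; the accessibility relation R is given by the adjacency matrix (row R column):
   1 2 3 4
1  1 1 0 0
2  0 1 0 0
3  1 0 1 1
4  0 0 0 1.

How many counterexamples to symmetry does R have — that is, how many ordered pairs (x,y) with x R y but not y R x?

3

Enumerating: (1,2), (3,1), (3,4).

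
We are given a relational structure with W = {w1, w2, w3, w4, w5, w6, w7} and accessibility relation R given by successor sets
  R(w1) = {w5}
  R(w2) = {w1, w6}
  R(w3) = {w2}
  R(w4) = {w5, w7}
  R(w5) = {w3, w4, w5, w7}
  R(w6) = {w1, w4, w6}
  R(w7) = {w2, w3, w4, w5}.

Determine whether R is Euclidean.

Euclidean: no — w2 R w1 and w2 R w6, but not w1 R w6.

No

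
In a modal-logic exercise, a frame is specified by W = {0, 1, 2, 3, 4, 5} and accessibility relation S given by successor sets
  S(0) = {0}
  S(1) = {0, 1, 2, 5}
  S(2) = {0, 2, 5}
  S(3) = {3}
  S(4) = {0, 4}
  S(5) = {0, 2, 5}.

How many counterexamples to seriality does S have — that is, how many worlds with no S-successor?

S is serial; there are no such worlds.

0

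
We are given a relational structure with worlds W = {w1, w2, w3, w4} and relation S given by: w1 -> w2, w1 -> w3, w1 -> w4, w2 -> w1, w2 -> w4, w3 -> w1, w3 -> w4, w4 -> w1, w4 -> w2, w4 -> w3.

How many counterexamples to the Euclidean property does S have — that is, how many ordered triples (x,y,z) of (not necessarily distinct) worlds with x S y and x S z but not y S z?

Enumerating: (w1,w2,w2), (w1,w2,w3), (w1,w3,w2), (w1,w3,w3), (w1,w4,w4), (w2,w1,w1), (w2,w4,w4), (w3,w1,w1), (w3,w4,w4), (w4,w1,w1), (w4,w2,w2), (w4,w2,w3), (w4,w3,w2), (w4,w3,w3).

14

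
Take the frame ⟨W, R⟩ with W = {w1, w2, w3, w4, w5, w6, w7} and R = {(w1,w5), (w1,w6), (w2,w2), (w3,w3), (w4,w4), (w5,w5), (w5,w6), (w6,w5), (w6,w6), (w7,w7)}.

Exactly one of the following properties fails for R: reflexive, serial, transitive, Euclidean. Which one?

Reflexive: no — w1 is not related to itself.
Serial: yes — every world has a successor (e.g. w1 R w5).
Transitive: yes — every two-step R-path is closed by a direct edge.
Euclidean: yes — any two successors of a common world are R-related.
Only reflexive fails.

reflexive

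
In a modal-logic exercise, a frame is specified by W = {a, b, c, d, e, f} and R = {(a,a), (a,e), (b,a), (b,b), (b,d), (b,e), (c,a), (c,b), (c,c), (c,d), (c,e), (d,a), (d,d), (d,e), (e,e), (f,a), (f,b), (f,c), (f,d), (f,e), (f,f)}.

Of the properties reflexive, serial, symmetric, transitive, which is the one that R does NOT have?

symmetric

Reflexive: yes — every world is R-related to itself.
Serial: yes — every world has a successor (e.g. a R a).
Symmetric: no — a R e but not e R a.
Transitive: yes — every two-step R-path is closed by a direct edge.
Only symmetric fails.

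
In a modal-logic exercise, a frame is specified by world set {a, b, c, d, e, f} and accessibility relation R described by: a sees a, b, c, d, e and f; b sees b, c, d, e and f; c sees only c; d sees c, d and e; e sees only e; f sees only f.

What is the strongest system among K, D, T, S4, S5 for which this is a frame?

Serial (axiom D): yes — every world has a successor (e.g. a R a).
Reflexive (axiom T): yes — every world is R-related to itself.
Transitive (axiom 4): yes — every two-step R-path is closed by a direct edge.
Euclidean (axiom 5): no — a R c and a R b, but not c R b.
So F validates K, D, T, S4; S5 would additionally require R to be Euclidean. The strongest is S4.

S4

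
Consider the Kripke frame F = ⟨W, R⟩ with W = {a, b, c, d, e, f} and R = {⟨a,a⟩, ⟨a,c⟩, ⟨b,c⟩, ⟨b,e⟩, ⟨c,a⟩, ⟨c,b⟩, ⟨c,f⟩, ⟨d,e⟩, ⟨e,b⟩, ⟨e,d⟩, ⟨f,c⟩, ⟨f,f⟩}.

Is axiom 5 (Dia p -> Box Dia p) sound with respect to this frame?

No

By correspondence theory, 5 is valid on a frame iff R is Euclidean.
Euclidean: no — b R c and b R e, but not c R e.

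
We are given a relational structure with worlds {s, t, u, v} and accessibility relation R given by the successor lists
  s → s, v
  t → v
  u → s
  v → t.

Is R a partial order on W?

Reflexive: no — t is not related to itself.
Transitive: no — s R v and v R t, but not s R t.
Antisymmetric: no — t R v and v R t with t ≠ v.
So R is not a partial order.

No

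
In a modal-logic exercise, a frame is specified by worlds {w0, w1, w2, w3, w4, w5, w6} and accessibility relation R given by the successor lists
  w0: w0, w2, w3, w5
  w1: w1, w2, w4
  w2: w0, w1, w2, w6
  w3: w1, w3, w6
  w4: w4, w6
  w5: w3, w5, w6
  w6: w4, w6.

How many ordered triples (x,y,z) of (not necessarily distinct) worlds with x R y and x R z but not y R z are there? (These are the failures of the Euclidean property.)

Enumerating: (w0,w2,w3), (w0,w2,w5), (w0,w3,w0), (w0,w3,w2), (w0,w3,w5), (w0,w5,w0), (w0,w5,w2), (w1,w2,w4), (w1,w4,w1), (w1,w4,w2), (w2,w0,w1), (w2,w0,w6), … and 12 more.
Total: 24.

24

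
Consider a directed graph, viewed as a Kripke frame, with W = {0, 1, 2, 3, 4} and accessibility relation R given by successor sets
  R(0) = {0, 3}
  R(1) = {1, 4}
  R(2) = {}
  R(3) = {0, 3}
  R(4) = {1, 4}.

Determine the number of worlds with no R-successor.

Enumerating: 2.

1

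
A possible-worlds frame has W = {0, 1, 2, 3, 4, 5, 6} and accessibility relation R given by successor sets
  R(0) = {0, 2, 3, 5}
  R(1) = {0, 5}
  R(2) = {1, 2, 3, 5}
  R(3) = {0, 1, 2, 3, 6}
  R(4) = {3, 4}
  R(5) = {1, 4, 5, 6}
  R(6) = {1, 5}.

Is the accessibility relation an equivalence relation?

No

Reflexive: no — 1 is not related to itself.
Symmetric: no — 0 R 2 but not 2 R 0.
Transitive: no — 0 R 2 and 2 R 1, but not 0 R 1.
So R is not an equivalence relation.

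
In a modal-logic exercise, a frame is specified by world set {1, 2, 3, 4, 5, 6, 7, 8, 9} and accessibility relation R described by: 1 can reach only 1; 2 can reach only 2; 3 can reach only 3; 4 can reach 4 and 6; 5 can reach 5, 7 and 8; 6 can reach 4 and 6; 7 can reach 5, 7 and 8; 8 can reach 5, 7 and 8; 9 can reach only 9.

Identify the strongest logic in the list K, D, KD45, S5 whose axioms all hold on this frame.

Serial (axiom D): yes — every world has a successor (e.g. 1 R 1).
Euclidean (axiom 5): yes — any two successors of a common world are R-related.
Transitive (axiom 4): yes — every two-step R-path is closed by a direct edge.
Reflexive (axiom T): yes — every world is R-related to itself.
So F validates K, D, KD45, S5. The strongest is S5.

S5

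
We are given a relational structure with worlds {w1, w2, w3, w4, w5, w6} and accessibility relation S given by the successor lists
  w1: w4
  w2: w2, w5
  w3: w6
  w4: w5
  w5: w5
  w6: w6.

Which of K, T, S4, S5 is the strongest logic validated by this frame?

K

Reflexive (axiom T): no — w1 is not related to itself.
Transitive (axiom 4): no — w1 S w4 and w4 S w5, but not w1 S w5.
Euclidean (axiom 5): no — w1 S w4 and w1 S w4, but not w4 S w4.
So F validates K; T would additionally require S to be reflexive. The strongest is K.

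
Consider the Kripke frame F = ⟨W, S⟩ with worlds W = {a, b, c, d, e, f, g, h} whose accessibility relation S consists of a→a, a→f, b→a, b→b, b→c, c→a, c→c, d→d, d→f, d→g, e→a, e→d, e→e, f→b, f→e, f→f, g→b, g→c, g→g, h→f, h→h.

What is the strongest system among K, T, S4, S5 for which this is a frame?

T

Reflexive (axiom T): yes — every world is S-related to itself.
Transitive (axiom 4): no — a S f and f S b, but not a S b.
Euclidean (axiom 5): no — b S a and b S c, but not a S c.
So F validates K, T; S4 would additionally require S to be transitive. The strongest is T.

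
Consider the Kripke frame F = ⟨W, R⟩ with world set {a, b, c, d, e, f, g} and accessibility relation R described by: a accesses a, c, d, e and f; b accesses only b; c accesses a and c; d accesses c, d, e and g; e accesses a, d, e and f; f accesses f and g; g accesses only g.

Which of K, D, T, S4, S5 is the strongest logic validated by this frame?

Serial (axiom D): yes — every world has a successor (e.g. a R a).
Reflexive (axiom T): yes — every world is R-related to itself.
Transitive (axiom 4): no — a R d and d R g, but not a R g.
Euclidean (axiom 5): no — a R c and a R d, but not c R d.
So F validates K, D, T; S4 would additionally require R to be transitive. The strongest is T.

T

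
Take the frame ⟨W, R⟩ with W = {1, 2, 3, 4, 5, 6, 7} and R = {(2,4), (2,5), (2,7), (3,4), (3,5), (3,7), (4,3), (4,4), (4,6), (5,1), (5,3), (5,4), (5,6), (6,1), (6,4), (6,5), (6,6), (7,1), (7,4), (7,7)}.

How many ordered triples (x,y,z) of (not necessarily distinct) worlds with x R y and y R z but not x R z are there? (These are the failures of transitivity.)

Enumerating: (2,4,3), (2,4,6), (2,5,1), (2,5,3), (2,5,6), (2,7,1), (3,4,3), (3,4,6), (3,5,1), (3,5,3), (3,5,6), (3,7,1), … and 11 more.
Total: 23.

23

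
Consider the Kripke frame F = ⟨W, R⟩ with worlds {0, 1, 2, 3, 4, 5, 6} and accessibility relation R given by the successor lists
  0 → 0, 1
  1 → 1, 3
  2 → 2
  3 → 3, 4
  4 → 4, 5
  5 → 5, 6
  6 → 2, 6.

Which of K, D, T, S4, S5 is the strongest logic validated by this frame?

T

Serial (axiom D): yes — every world has a successor (e.g. 0 R 0).
Reflexive (axiom T): yes — every world is R-related to itself.
Transitive (axiom 4): no — 0 R 1 and 1 R 3, but not 0 R 3.
Euclidean (axiom 5): no — 0 R 1 and 0 R 0, but not 1 R 0.
So F validates K, D, T; S4 would additionally require R to be transitive. The strongest is T.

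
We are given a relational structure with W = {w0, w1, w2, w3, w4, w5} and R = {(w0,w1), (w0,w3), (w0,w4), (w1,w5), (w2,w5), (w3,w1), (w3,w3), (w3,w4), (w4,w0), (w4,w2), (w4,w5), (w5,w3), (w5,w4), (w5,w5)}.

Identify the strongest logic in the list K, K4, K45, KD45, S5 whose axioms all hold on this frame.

Transitive (axiom 4): no — w0 R w1 and w1 R w5, but not w0 R w5.
Euclidean (axiom 5): no — w0 R w1 and w0 R w3, but not w1 R w3.
Serial (axiom D): yes — every world has a successor (e.g. w0 R w1).
Reflexive (axiom T): no — w0 is not related to itself.
So F validates K; K4 would additionally require R to be transitive. The strongest is K.

K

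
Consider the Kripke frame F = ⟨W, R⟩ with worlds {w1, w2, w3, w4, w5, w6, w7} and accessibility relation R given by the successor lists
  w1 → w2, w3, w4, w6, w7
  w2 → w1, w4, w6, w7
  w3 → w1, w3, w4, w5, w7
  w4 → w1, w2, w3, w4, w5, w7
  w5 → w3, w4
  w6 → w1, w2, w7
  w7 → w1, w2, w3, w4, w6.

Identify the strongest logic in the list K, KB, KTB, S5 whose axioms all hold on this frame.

Symmetric (axiom B): yes — every pair in R has its reverse in R.
Reflexive (axiom T): no — w1 is not related to itself.
Euclidean (axiom 5): no — w1 R w2 and w1 R w3, but not w2 R w3.
So F validates K, KB; KTB would additionally require R to be reflexive. The strongest is KB.

KB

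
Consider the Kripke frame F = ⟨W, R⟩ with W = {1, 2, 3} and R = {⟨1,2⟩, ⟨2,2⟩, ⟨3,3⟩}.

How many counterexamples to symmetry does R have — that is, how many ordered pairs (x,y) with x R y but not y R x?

1

Enumerating: (1,2).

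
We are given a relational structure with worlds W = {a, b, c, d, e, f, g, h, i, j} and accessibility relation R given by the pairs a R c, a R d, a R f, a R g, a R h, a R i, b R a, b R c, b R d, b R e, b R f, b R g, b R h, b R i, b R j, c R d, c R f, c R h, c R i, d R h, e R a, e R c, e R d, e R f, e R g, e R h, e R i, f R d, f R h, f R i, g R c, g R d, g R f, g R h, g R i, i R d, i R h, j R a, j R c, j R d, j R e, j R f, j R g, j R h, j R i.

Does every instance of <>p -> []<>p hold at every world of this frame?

No

Axiom 5 corresponds to the accessibility relation being Euclidean.
Euclidean: no — a R c and a R g, but not c R g.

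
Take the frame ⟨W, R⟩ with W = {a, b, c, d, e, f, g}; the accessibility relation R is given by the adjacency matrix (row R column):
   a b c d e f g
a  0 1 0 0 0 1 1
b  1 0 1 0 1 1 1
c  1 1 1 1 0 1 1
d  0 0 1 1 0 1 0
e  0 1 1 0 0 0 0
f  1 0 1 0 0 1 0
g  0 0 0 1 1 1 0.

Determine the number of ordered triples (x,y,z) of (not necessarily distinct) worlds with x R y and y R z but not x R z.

36

Enumerating: (a,b,a), (a,b,c), (a,b,e), (a,f,a), (a,f,c), (a,g,d), (a,g,e), (b,a,b), (b,c,b), (b,c,d), (b,e,b), (b,g,d), … and 24 more.
Total: 36.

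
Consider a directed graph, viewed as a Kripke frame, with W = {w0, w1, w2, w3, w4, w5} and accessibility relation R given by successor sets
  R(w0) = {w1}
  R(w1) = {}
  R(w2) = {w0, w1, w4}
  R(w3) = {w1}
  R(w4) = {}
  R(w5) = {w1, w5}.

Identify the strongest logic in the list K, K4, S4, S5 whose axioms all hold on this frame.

Transitive (axiom 4): yes — every two-step R-path is closed by a direct edge.
Reflexive (axiom T): no — w0 is not related to itself.
Euclidean (axiom 5): no — w2 R w0 and w2 R w4, but not w0 R w4.
So F validates K, K4; S4 would additionally require R to be reflexive. The strongest is K4.

K4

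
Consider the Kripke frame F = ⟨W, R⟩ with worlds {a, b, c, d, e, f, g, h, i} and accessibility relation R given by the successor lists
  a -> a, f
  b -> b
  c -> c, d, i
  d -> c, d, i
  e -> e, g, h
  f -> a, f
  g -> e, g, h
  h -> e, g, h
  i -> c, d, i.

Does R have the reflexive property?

Reflexive: yes — every world is R-related to itself.

Yes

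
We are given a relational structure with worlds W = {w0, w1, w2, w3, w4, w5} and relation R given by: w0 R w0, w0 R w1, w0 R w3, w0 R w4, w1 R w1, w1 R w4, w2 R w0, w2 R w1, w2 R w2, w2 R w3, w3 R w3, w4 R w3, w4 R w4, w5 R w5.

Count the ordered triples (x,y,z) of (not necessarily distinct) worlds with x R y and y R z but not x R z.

Enumerating: (w1,w4,w3), (w2,w0,w4), (w2,w1,w4).

3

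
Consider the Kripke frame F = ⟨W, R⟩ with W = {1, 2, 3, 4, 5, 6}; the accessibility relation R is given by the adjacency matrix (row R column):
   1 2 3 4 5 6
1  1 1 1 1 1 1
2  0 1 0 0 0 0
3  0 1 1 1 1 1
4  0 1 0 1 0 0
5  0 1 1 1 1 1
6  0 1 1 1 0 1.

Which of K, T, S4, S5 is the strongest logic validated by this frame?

T

Reflexive (axiom T): yes — every world is R-related to itself.
Transitive (axiom 4): no — 6 R 3 and 3 R 5, but not 6 R 5.
Euclidean (axiom 5): no — 1 R 2 and 1 R 3, but not 2 R 3.
So F validates K, T; S4 would additionally require R to be transitive. The strongest is T.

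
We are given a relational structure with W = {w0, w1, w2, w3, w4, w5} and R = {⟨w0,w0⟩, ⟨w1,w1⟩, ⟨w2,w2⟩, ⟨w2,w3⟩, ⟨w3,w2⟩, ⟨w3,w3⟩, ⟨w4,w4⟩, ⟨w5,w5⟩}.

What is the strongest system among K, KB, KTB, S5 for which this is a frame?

Symmetric (axiom B): yes — every pair in R has its reverse in R.
Reflexive (axiom T): yes — every world is R-related to itself.
Euclidean (axiom 5): yes — any two successors of a common world are R-related.
So F validates K, KB, KTB, S5. The strongest is S5.

S5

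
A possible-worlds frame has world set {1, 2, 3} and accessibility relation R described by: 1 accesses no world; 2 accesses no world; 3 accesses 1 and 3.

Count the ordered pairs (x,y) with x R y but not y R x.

1

Enumerating: (3,1).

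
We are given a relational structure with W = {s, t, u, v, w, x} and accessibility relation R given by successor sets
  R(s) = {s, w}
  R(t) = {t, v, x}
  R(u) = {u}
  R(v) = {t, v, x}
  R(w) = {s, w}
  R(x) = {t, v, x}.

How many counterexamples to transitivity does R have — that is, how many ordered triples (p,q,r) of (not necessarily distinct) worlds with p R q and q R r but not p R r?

0

R is transitive; there are no such tuples.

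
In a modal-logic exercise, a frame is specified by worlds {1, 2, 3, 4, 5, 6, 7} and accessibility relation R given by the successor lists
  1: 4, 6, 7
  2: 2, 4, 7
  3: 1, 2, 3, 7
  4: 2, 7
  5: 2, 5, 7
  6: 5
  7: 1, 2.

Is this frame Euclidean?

Euclidean: no — 1 R 4 and 1 R 6, but not 4 R 6.

No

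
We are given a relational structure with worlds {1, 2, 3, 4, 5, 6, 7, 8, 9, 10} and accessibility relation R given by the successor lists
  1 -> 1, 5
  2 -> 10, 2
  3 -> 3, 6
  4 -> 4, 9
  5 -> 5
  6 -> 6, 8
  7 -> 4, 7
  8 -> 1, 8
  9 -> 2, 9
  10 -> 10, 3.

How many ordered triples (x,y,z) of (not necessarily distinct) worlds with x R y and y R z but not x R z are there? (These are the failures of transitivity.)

Enumerating: (10,3,6), (2,10,3), (3,6,8), (4,9,2), (6,8,1), (7,4,9), (8,1,5), (9,2,10).

8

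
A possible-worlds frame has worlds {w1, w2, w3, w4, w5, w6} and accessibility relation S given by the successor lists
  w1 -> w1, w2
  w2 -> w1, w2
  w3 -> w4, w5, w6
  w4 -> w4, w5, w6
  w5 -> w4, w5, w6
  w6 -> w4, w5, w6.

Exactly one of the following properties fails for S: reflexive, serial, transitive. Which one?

Reflexive: no — w3 is not related to itself.
Serial: yes — every world has a successor (e.g. w1 S w1).
Transitive: yes — every two-step S-path is closed by a direct edge.
Only reflexive fails.

reflexive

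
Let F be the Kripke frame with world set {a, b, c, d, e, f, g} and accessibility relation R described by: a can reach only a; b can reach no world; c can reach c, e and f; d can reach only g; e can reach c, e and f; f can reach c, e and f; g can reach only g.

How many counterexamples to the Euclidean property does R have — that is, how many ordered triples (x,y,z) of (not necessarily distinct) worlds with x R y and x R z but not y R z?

0

R is Euclidean; there are no such tuples.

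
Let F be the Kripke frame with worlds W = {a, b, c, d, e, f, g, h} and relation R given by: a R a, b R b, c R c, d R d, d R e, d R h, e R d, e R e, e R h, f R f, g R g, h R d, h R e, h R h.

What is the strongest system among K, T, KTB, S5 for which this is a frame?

S5

Reflexive (axiom T): yes — every world is R-related to itself.
Symmetric (axiom B): yes — every pair in R has its reverse in R.
Euclidean (axiom 5): yes — any two successors of a common world are R-related.
So F validates K, T, KTB, S5. The strongest is S5.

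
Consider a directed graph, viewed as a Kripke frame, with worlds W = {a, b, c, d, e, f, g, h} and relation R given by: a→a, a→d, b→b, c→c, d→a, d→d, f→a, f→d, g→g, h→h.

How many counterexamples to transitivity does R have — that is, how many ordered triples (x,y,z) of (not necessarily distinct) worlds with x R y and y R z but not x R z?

R is transitive; there are no such tuples.

0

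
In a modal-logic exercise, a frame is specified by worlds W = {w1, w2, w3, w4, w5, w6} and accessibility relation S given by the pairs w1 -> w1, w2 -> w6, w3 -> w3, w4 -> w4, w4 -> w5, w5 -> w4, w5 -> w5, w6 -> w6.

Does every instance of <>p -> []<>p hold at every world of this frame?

Yes

By correspondence theory, 5 is valid on a frame iff S is Euclidean.
Euclidean: yes — any two successors of a common world are S-related.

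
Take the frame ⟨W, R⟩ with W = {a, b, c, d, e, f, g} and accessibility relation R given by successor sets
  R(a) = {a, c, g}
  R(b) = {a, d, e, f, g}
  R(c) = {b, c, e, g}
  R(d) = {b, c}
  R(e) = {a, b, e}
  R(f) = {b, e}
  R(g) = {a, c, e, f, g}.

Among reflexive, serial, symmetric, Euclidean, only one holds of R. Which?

serial

Reflexive: no — b is not related to itself.
Serial: yes — every world has a successor (e.g. a R a).
Symmetric: no — a R c but not c R a.
Euclidean: no — b R a and b R d, but not a R d.
Only serial holds.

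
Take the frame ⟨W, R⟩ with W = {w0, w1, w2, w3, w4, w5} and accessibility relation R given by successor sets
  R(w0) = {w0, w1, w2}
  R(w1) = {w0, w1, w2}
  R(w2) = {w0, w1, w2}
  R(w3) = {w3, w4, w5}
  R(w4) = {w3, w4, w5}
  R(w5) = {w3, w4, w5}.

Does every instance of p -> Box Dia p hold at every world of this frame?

By correspondence theory, B is valid on a frame iff R is symmetric.
Symmetric: yes — every pair in R has its reverse in R.

Yes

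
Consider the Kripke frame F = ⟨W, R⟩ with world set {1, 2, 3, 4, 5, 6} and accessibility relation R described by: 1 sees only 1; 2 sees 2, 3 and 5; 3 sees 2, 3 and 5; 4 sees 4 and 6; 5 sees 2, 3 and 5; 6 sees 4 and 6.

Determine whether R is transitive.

Transitive: yes — every two-step R-path is closed by a direct edge.

Yes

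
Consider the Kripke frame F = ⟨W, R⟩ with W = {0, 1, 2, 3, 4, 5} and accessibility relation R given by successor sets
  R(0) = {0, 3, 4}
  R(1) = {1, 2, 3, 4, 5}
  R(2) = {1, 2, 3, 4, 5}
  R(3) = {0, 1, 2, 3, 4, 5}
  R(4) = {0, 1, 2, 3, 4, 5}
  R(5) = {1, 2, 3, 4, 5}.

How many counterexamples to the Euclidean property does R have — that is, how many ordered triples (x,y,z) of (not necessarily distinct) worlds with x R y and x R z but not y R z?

Enumerating: (3,0,1), (3,0,2), (3,0,5), (3,1,0), (3,2,0), (3,5,0), (4,0,1), (4,0,2), (4,0,5), (4,1,0), (4,2,0), (4,5,0).

12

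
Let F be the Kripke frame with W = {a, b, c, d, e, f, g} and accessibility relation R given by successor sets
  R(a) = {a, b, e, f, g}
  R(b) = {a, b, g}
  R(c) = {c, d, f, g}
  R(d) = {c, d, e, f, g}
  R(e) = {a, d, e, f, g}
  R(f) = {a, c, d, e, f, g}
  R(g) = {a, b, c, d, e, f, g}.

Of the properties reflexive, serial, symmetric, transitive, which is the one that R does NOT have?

Reflexive: yes — every world is R-related to itself.
Serial: yes — every world has a successor (e.g. a R a).
Symmetric: yes — every pair in R has its reverse in R.
Transitive: no — a R e and e R d, but not a R d.
Only transitive fails.

transitive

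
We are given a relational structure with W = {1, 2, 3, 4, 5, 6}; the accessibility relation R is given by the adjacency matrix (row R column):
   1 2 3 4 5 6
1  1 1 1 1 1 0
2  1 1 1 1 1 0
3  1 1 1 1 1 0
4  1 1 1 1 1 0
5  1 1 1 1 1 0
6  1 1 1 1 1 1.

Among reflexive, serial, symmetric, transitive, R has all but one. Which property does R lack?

Reflexive: yes — every world is R-related to itself.
Serial: yes — every world has a successor (e.g. 1 R 1).
Symmetric: no — 6 R 1 but not 1 R 6.
Transitive: yes — every two-step R-path is closed by a direct edge.
Only symmetric fails.

symmetric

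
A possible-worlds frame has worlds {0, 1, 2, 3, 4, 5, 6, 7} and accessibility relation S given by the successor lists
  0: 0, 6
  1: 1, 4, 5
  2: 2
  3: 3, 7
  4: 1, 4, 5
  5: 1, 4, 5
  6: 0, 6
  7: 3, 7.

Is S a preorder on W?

Reflexive: yes — every world is S-related to itself.
Transitive: yes — every two-step S-path is closed by a direct edge.
So S is a preorder.

Yes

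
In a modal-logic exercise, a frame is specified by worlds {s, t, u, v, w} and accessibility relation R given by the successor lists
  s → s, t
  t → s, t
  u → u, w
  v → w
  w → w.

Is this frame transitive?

Transitive: yes — every two-step R-path is closed by a direct edge.

Yes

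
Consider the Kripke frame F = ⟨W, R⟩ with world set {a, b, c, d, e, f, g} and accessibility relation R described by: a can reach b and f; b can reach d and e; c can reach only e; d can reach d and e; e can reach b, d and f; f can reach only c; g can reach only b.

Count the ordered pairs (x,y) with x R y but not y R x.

7

Enumerating: (a,b), (a,f), (b,d), (c,e), (e,f), (f,c), (g,b).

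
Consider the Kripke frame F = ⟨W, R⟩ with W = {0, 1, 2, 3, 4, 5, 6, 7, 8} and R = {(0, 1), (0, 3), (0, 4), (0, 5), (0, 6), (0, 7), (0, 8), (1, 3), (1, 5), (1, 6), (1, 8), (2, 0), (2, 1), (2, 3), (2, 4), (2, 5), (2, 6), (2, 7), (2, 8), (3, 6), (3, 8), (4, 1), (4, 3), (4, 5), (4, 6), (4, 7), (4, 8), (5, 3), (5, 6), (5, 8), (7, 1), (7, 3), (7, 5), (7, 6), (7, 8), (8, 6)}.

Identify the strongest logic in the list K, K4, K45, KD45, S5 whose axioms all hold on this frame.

Transitive (axiom 4): yes — every two-step R-path is closed by a direct edge.
Euclidean (axiom 5): no — 0 R 1 and 0 R 4, but not 1 R 4.
Serial (axiom D): no — 6 has no R-successor.
Reflexive (axiom T): no — 0 is not related to itself.
So F validates K, K4; K45 would additionally require R to be Euclidean. The strongest is K4.

K4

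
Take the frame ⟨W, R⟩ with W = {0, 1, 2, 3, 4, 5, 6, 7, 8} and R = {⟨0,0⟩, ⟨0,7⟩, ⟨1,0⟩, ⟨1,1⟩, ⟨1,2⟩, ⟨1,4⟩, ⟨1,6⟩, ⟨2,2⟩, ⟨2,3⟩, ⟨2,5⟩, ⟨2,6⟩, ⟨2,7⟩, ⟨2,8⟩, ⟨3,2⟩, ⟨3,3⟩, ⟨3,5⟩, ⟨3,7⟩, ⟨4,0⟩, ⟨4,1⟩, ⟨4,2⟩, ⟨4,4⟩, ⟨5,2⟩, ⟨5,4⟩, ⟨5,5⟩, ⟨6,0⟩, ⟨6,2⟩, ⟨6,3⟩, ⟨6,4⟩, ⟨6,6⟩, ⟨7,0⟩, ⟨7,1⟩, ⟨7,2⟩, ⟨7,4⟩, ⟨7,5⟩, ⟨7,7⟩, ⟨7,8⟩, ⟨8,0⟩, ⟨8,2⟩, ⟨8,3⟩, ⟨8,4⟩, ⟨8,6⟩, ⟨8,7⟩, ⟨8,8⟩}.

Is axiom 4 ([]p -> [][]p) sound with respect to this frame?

By correspondence theory, 4 is valid on a frame iff R is transitive.
Transitive: no — 0 R 7 and 7 R 1, but not 0 R 1.

No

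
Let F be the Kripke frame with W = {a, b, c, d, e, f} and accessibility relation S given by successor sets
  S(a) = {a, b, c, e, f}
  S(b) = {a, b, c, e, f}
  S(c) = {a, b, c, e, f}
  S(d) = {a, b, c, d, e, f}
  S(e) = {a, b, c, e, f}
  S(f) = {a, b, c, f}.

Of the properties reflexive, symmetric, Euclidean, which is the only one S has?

reflexive

Reflexive: yes — every world is S-related to itself.
Symmetric: no — d S a but not a S d.
Euclidean: no — a S f and a S e, but not f S e.
Only reflexive holds.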